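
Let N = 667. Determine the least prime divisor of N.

23

667 is odd.
Digit sum 19, not divisible by 3.
Ends in 7: not divisible by 5.
7: 667 = 7·95 + 2
11: 667 = 11·60 + 7
13: 667 = 13·51 + 4
17: 667 = 17·39 + 4
19: 667 = 19·35 + 2
23: 667 = 23·29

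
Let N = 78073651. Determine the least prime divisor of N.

78073651 is odd.
Digit sum 37, not divisible by 3.
Ends in 1: not divisible by 5.
7: 78073651 = 7·11153378 + 5
11: 78073651 = 11·7097604 + 7
13: 78073651 = 13·6005665 + 6
17: 78073651 = 17·4592567 + 12
19: 78073651 = 19·4109139 + 10
23: 78073651 = 23·3394506 + 13
29: 78073651 = 29·2692194 + 25
31: 78073651 = 31·2518504 + 27
37: 78073651 = 37·2110098 + 25
41: 78073651 = 41·1904235 + 16
43: 78073651 = 43·1815666 + 13
47: 78073651 = 47·1661141 + 24
53: 78073651 = 53·1473087 + 40
59: 78073651 = 59·1323282 + 13
61: 78073651 = 61·1279895 + 56
67: 78073651 = 67·1165278 + 25
71: 78073651 = 71·1099628 + 63
73: 78073651 = 73·1069502 + 5
79: 78073651 = 79·988274 + 5
83: 78073651 = 83·940646 + 33
89: 78073651 = 89·877232 + 3
97: 78073651 = 97·804883

97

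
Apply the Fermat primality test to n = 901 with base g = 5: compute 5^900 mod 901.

13

5^1 ≡ 5 (mod 901)
5^2 ≡ 5^2 = 25 ≡ 25 (mod 901)
5^4 ≡ 25^2 = 625 ≡ 625 (mod 901)
5^8 ≡ 625^2 = 390625 ≡ 492 (mod 901)
5^16 ≡ 492^2 = 242064 ≡ 596 (mod 901)
5^32 ≡ 596^2 = 355216 ≡ 222 (mod 901)
5^64 ≡ 222^2 = 49284 ≡ 630 (mod 901)
5^128 ≡ 630^2 = 396900 ≡ 460 (mod 901)
5^256 ≡ 460^2 = 211600 ≡ 766 (mod 901)
5^512 ≡ 766^2 = 586756 ≡ 205 (mod 901)
900 = 512 + 256 + 128 + 4 in binary powers of 2.
So 5^900 ≡ 205 · 766 · 460 · 625 ≡ 13 (mod 901).
Since 13 ≠ 1, base 5 is a Fermat witness: 901 is composite.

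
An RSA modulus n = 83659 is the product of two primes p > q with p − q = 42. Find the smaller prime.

Since p = q + 42, we have 83659 = q(q + 42), so q² + 42q − 83659 = 0.
Discriminant: 42² + 4·83659 = 1764 + 334636 = 336400; √336400 = 580.
q = (−42 + 580)/2 = 269, and p = q + 42 = 311.
Check: 269 · 311 = 83659.

269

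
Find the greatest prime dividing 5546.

5546 = 2 · 2773
2773 = 47 · 59
59 is prime.
So 5546 = 2 · 47 · 59; the largest prime factor is 59.

59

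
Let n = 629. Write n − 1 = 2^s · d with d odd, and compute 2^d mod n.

629 − 1 = 628 = 2^2 · 157, so d = 157.
2^1 ≡ 2 (mod 629)
2^2 ≡ 2^2 = 4 ≡ 4 (mod 629)
2^4 ≡ 4^2 = 16 ≡ 16 (mod 629)
2^8 ≡ 16^2 = 256 ≡ 256 (mod 629)
2^16 ≡ 256^2 = 65536 ≡ 120 (mod 629)
2^32 ≡ 120^2 = 14400 ≡ 562 (mod 629)
2^64 ≡ 562^2 = 315844 ≡ 86 (mod 629)
2^128 ≡ 86^2 = 7396 ≡ 477 (mod 629)
157 = 128 + 16 + 8 + 4 + 1 in binary powers of 2.
So 2^157 ≡ 477 · 120 · 256 · 16 · 2 ≡ 15 (mod 629).
Squaring chain: 15 → 225; never reaches −1, so base 2 is a Miller–Rabin witness that 629 is composite.

15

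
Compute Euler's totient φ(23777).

20880

Factor: 23777 = 13 · 31 · 59.
φ(23777) = (13−1) · (31−1) · (59−1) = 12 · 30 · 58 = 20880.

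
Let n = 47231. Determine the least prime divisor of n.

73

47231 is odd.
Digit sum 17, not divisible by 3.
Ends in 1: not divisible by 5.
7: 47231 = 7·6747 + 2
11: 47231 = 11·4293 + 8
13: 47231 = 13·3633 + 2
17: 47231 = 17·2778 + 5
19: 47231 = 19·2485 + 16
23: 47231 = 23·2053 + 12
29: 47231 = 29·1628 + 19
31: 47231 = 31·1523 + 18
37: 47231 = 37·1276 + 19
41: 47231 = 41·1151 + 40
43: 47231 = 43·1098 + 17
47: 47231 = 47·1004 + 43
53: 47231 = 53·891 + 8
59: 47231 = 59·800 + 31
61: 47231 = 61·774 + 17
67: 47231 = 67·704 + 63
71: 47231 = 71·665 + 16
73: 47231 = 73·647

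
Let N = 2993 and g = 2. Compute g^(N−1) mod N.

2^1 ≡ 2 (mod 2993)
2^2 ≡ 2^2 = 4 ≡ 4 (mod 2993)
2^4 ≡ 4^2 = 16 ≡ 16 (mod 2993)
2^8 ≡ 16^2 = 256 ≡ 256 (mod 2993)
2^16 ≡ 256^2 = 65536 ≡ 2683 (mod 2993)
2^32 ≡ 2683^2 = 7198489 ≡ 324 (mod 2993)
2^64 ≡ 324^2 = 104976 ≡ 221 (mod 2993)
2^128 ≡ 221^2 = 48841 ≡ 953 (mod 2993)
2^256 ≡ 953^2 = 908209 ≡ 1330 (mod 2993)
2^512 ≡ 1330^2 = 1768900 ≡ 37 (mod 2993)
2^1024 ≡ 37^2 = 1369 ≡ 1369 (mod 2993)
2^2048 ≡ 1369^2 = 1874161 ≡ 543 (mod 2993)
2992 = 2048 + 512 + 256 + 128 + 32 + 16 in binary powers of 2.
So 2^2992 ≡ 543 · 37 · 1330 · 953 · 324 · 2683 ≡ 1841 (mod 2993).
Since 1841 ≠ 1, base 2 is a Fermat witness: 2993 is composite.

1841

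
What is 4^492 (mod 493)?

103

4^1 ≡ 4 (mod 493)
4^2 ≡ 4^2 = 16 ≡ 16 (mod 493)
4^4 ≡ 16^2 = 256 ≡ 256 (mod 493)
4^8 ≡ 256^2 = 65536 ≡ 460 (mod 493)
4^16 ≡ 460^2 = 211600 ≡ 103 (mod 493)
4^32 ≡ 103^2 = 10609 ≡ 256 (mod 493)
4^64 ≡ 256^2 = 65536 ≡ 460 (mod 493)
4^128 ≡ 460^2 = 211600 ≡ 103 (mod 493)
4^256 ≡ 103^2 = 10609 ≡ 256 (mod 493)
492 = 256 + 128 + 64 + 32 + 8 + 4 in binary powers of 2.
So 4^492 ≡ 256 · 103 · 460 · 256 · 460 · 256 ≡ 103 (mod 493).
Since 103 ≠ 1, base 4 is a Fermat witness: 493 is composite.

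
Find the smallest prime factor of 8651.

8651 is odd.
Digit sum 20, not divisible by 3.
Ends in 1: not divisible by 5.
7: 8651 = 7·1235 + 6
11: 8651 = 11·786 + 5
13: 8651 = 13·665 + 6
17: 8651 = 17·508 + 15
19: 8651 = 19·455 + 6
23: 8651 = 23·376 + 3
29: 8651 = 29·298 + 9
31: 8651 = 31·279 + 2
37: 8651 = 37·233 + 30
41: 8651 = 41·211

41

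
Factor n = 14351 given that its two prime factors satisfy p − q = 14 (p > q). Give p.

Since p = q + 14, we have 14351 = q(q + 14), so q² + 14q − 14351 = 0.
Discriminant: 14² + 4·14351 = 196 + 57404 = 57600; √57600 = 240.
q = (−14 + 240)/2 = 113, and p = q + 14 = 127.
Check: 113 · 127 = 14351.

127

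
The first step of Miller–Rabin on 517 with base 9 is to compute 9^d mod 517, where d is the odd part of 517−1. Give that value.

478

517 − 1 = 516 = 2^2 · 129, so d = 129.
9^1 ≡ 9 (mod 517)
9^2 ≡ 9^2 = 81 ≡ 81 (mod 517)
9^4 ≡ 81^2 = 6561 ≡ 357 (mod 517)
9^8 ≡ 357^2 = 127449 ≡ 267 (mod 517)
9^16 ≡ 267^2 = 71289 ≡ 460 (mod 517)
9^32 ≡ 460^2 = 211600 ≡ 147 (mod 517)
9^64 ≡ 147^2 = 21609 ≡ 412 (mod 517)
9^128 ≡ 412^2 = 169744 ≡ 168 (mod 517)
129 = 128 + 1 in binary powers of 2.
So 9^129 ≡ 168 · 9 ≡ 478 (mod 517).
Squaring chain: 478 → 487; never reaches −1, so base 9 is a Miller–Rabin witness that 517 is composite.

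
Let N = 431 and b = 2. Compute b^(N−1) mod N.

1

2^1 ≡ 2 (mod 431)
2^2 ≡ 2^2 = 4 ≡ 4 (mod 431)
2^4 ≡ 4^2 = 16 ≡ 16 (mod 431)
2^8 ≡ 16^2 = 256 ≡ 256 (mod 431)
2^16 ≡ 256^2 = 65536 ≡ 24 (mod 431)
2^32 ≡ 24^2 = 576 ≡ 145 (mod 431)
2^64 ≡ 145^2 = 21025 ≡ 337 (mod 431)
2^128 ≡ 337^2 = 113569 ≡ 216 (mod 431)
2^256 ≡ 216^2 = 46656 ≡ 108 (mod 431)
430 = 256 + 128 + 32 + 8 + 4 + 2 in binary powers of 2.
So 2^430 ≡ 108 · 216 · 145 · 256 · 16 · 4 ≡ 1 (mod 431).
Since the result is 1, base 2 gives no evidence that 431 is composite.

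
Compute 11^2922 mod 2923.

11^1 ≡ 11 (mod 2923)
11^2 ≡ 11^2 = 121 ≡ 121 (mod 2923)
11^4 ≡ 121^2 = 14641 ≡ 26 (mod 2923)
11^8 ≡ 26^2 = 676 ≡ 676 (mod 2923)
11^16 ≡ 676^2 = 456976 ≡ 988 (mod 2923)
11^32 ≡ 988^2 = 976144 ≡ 2785 (mod 2923)
11^64 ≡ 2785^2 = 7756225 ≡ 1506 (mod 2923)
11^128 ≡ 1506^2 = 2268036 ≡ 2711 (mod 2923)
11^256 ≡ 2711^2 = 7349521 ≡ 1099 (mod 2923)
11^512 ≡ 1099^2 = 1207801 ≡ 602 (mod 2923)
11^1024 ≡ 602^2 = 362404 ≡ 2875 (mod 2923)
11^2048 ≡ 2875^2 = 8265625 ≡ 2304 (mod 2923)
2922 = 2048 + 512 + 256 + 64 + 32 + 8 + 2 in binary powers of 2.
So 11^2922 ≡ 2304 · 602 · 1099 · 1506 · 2785 · 676 · 121 ≡ 2258 (mod 2923).
Since 2258 ≠ 1, base 11 is a Fermat witness: 2923 is composite.

2258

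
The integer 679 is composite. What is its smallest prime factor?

7

679 is odd.
Digit sum 22, not divisible by 3.
Ends in 9: not divisible by 5.
7: 679 = 7·97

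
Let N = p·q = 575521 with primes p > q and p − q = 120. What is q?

Since p = q + 120, we have 575521 = q(q + 120), so q² + 120q − 575521 = 0.
Discriminant: 120² + 4·575521 = 14400 + 2302084 = 2316484; √2316484 = 1522.
q = (−120 + 1522)/2 = 701, and p = q + 120 = 821.
Check: 701 · 821 = 575521.

701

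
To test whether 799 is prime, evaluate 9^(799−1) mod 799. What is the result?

9^1 ≡ 9 (mod 799)
9^2 ≡ 9^2 = 81 ≡ 81 (mod 799)
9^4 ≡ 81^2 = 6561 ≡ 169 (mod 799)
9^8 ≡ 169^2 = 28561 ≡ 596 (mod 799)
9^16 ≡ 596^2 = 355216 ≡ 460 (mod 799)
9^32 ≡ 460^2 = 211600 ≡ 664 (mod 799)
9^64 ≡ 664^2 = 440896 ≡ 647 (mod 799)
9^128 ≡ 647^2 = 418609 ≡ 732 (mod 799)
9^256 ≡ 732^2 = 535824 ≡ 494 (mod 799)
9^512 ≡ 494^2 = 244036 ≡ 341 (mod 799)
798 = 512 + 256 + 16 + 8 + 4 + 2 in binary powers of 2.
So 9^798 ≡ 341 · 494 · 460 · 596 · 169 · 81 ≡ 225 (mod 799).
Since 225 ≠ 1, base 9 is a Fermat witness: 799 is composite.

225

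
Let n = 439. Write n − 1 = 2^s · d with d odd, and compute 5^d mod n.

1

439 − 1 = 438 = 2^1 · 219, so d = 219.
5^1 ≡ 5 (mod 439)
5^2 ≡ 5^2 = 25 ≡ 25 (mod 439)
5^4 ≡ 25^2 = 625 ≡ 186 (mod 439)
5^8 ≡ 186^2 = 34596 ≡ 354 (mod 439)
5^16 ≡ 354^2 = 125316 ≡ 201 (mod 439)
5^32 ≡ 201^2 = 40401 ≡ 13 (mod 439)
5^64 ≡ 13^2 = 169 ≡ 169 (mod 439)
5^128 ≡ 169^2 = 28561 ≡ 26 (mod 439)
219 = 128 + 64 + 16 + 8 + 2 + 1 in binary powers of 2.
So 5^219 ≡ 26 · 169 · 201 · 354 · 25 · 5 ≡ 1 (mod 439).
Since 5^d ≡ 1 (mod 439), base 5 does not prove 439 composite.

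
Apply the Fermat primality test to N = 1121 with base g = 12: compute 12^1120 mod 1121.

197

12^1 ≡ 12 (mod 1121)
12^2 ≡ 12^2 = 144 ≡ 144 (mod 1121)
12^4 ≡ 144^2 = 20736 ≡ 558 (mod 1121)
12^8 ≡ 558^2 = 311364 ≡ 847 (mod 1121)
12^16 ≡ 847^2 = 717409 ≡ 1090 (mod 1121)
12^32 ≡ 1090^2 = 1188100 ≡ 961 (mod 1121)
12^64 ≡ 961^2 = 923521 ≡ 938 (mod 1121)
12^128 ≡ 938^2 = 879844 ≡ 980 (mod 1121)
12^256 ≡ 980^2 = 960400 ≡ 824 (mod 1121)
12^512 ≡ 824^2 = 678976 ≡ 771 (mod 1121)
12^1024 ≡ 771^2 = 594441 ≡ 311 (mod 1121)
1120 = 1024 + 64 + 32 in binary powers of 2.
So 12^1120 ≡ 311 · 938 · 961 ≡ 197 (mod 1121).
Since 197 ≠ 1, base 12 is a Fermat witness: 1121 is composite.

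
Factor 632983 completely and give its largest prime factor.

632983 = 13 · 48691
48691 = 23 · 2117
2117 = 29 · 73
73 is prime.
So 632983 = 13 · 23 · 29 · 73; the largest prime factor is 73.

73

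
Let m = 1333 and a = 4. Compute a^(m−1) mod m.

4^1 ≡ 4 (mod 1333)
4^2 ≡ 4^2 = 16 ≡ 16 (mod 1333)
4^4 ≡ 16^2 = 256 ≡ 256 (mod 1333)
4^8 ≡ 256^2 = 65536 ≡ 219 (mod 1333)
4^16 ≡ 219^2 = 47961 ≡ 1306 (mod 1333)
4^32 ≡ 1306^2 = 1705636 ≡ 729 (mod 1333)
4^64 ≡ 729^2 = 531441 ≡ 907 (mod 1333)
4^128 ≡ 907^2 = 822649 ≡ 188 (mod 1333)
4^256 ≡ 188^2 = 35344 ≡ 686 (mod 1333)
4^512 ≡ 686^2 = 470596 ≡ 47 (mod 1333)
4^1024 ≡ 47^2 = 2209 ≡ 876 (mod 1333)
1332 = 1024 + 256 + 32 + 16 + 4 in binary powers of 2.
So 4^1332 ≡ 876 · 686 · 729 · 1306 · 256 ≡ 16 (mod 1333).
Since 16 ≠ 1, base 4 is a Fermat witness: 1333 is composite.

16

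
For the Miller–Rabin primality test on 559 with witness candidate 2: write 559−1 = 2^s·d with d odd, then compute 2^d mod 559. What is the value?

559 − 1 = 558 = 2^1 · 279, so d = 279.
2^1 ≡ 2 (mod 559)
2^2 ≡ 2^2 = 4 ≡ 4 (mod 559)
2^4 ≡ 4^2 = 16 ≡ 16 (mod 559)
2^8 ≡ 16^2 = 256 ≡ 256 (mod 559)
2^16 ≡ 256^2 = 65536 ≡ 133 (mod 559)
2^32 ≡ 133^2 = 17689 ≡ 360 (mod 559)
2^64 ≡ 360^2 = 129600 ≡ 471 (mod 559)
2^128 ≡ 471^2 = 221841 ≡ 477 (mod 559)
2^256 ≡ 477^2 = 227529 ≡ 16 (mod 559)
279 = 256 + 16 + 4 + 2 + 1 in binary powers of 2.
So 2^279 ≡ 16 · 133 · 16 · 4 · 2 ≡ 151 (mod 559).
Squaring chain: 151; never reaches −1, so base 2 is a Miller–Rabin witness that 559 is composite.

151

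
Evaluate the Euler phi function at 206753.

196144

Factor: 206753 = 47 · 53 · 83.
φ(206753) = (47−1) · (53−1) · (83−1) = 46 · 52 · 82 = 196144.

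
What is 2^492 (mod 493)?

2^1 ≡ 2 (mod 493)
2^2 ≡ 2^2 = 4 ≡ 4 (mod 493)
2^4 ≡ 4^2 = 16 ≡ 16 (mod 493)
2^8 ≡ 16^2 = 256 ≡ 256 (mod 493)
2^16 ≡ 256^2 = 65536 ≡ 460 (mod 493)
2^32 ≡ 460^2 = 211600 ≡ 103 (mod 493)
2^64 ≡ 103^2 = 10609 ≡ 256 (mod 493)
2^128 ≡ 256^2 = 65536 ≡ 460 (mod 493)
2^256 ≡ 460^2 = 211600 ≡ 103 (mod 493)
492 = 256 + 128 + 64 + 32 + 8 + 4 in binary powers of 2.
So 2^492 ≡ 103 · 460 · 256 · 103 · 256 · 16 ≡ 373 (mod 493).
Since 373 ≠ 1, base 2 is a Fermat witness: 493 is composite.

373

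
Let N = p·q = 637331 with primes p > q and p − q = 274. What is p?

947

Since p = q + 274, we have 637331 = q(q + 274), so q² + 274q − 637331 = 0.
Discriminant: 274² + 4·637331 = 75076 + 2549324 = 2624400; √2624400 = 1620.
q = (−274 + 1620)/2 = 673, and p = q + 274 = 947.
Check: 673 · 947 = 637331.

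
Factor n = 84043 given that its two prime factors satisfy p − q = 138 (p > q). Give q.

Since p = q + 138, we have 84043 = q(q + 138), so q² + 138q − 84043 = 0.
Discriminant: 138² + 4·84043 = 19044 + 336172 = 355216; √355216 = 596.
q = (−138 + 596)/2 = 229, and p = q + 138 = 367.
Check: 229 · 367 = 84043.

229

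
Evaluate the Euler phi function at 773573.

745200

Factor: 773573 = 47 · 109 · 151.
φ(773573) = (47−1) · (109−1) · (151−1) = 46 · 108 · 150 = 745200.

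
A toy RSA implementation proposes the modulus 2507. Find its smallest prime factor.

23

2507 is odd.
Digit sum 14, not divisible by 3.
Ends in 7: not divisible by 5.
7: 2507 = 7·358 + 1
11: 2507 = 11·227 + 10
13: 2507 = 13·192 + 11
17: 2507 = 17·147 + 8
19: 2507 = 19·131 + 18
23: 2507 = 23·109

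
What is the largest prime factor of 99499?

73

99499 = 29 · 3431
3431 = 47 · 73
73 is prime.
So 99499 = 29 · 47 · 73; the largest prime factor is 73.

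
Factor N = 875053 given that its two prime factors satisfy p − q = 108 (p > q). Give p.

991

Since p = q + 108, we have 875053 = q(q + 108), so q² + 108q − 875053 = 0.
Discriminant: 108² + 4·875053 = 11664 + 3500212 = 3511876; √3511876 = 1874.
q = (−108 + 1874)/2 = 883, and p = q + 108 = 991.
Check: 883 · 991 = 875053.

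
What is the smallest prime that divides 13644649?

13644649 is odd.
Digit sum 37, not divisible by 3.
Ends in 9: not divisible by 5.
7: 13644649 = 7·1949235 + 4
11: 13644649 = 11·1240422 + 7
13: 13644649 = 13·1049588 + 5
17: 13644649 = 17·802626 + 7
19: 13644649 = 19·718139 + 8
23: 13644649 = 23·593245 + 14
29: 13644649 = 29·470505 + 4
31: 13644649 = 31·440149 + 30
37: 13644649 = 37·368774 + 11
41: 13644649 = 41·332796 + 13
43: 13644649 = 43·317317 + 18
47: 13644649 = 47·290311 + 32
53: 13644649 = 53·257446 + 11
59: 13644649 = 59·231265 + 14
61: 13644649 = 61·223682 + 47
67: 13644649 = 67·203651 + 32
71: 13644649 = 71·192178 + 11
73: 13644649 = 73·186913

73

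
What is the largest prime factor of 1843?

97

1843 = 19 · 97
97 is prime.
So 1843 = 19 · 97; the largest prime factor is 97.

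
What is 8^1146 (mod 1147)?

628

8^1 ≡ 8 (mod 1147)
8^2 ≡ 8^2 = 64 ≡ 64 (mod 1147)
8^4 ≡ 64^2 = 4096 ≡ 655 (mod 1147)
8^8 ≡ 655^2 = 429025 ≡ 47 (mod 1147)
8^16 ≡ 47^2 = 2209 ≡ 1062 (mod 1147)
8^32 ≡ 1062^2 = 1127844 ≡ 343 (mod 1147)
8^64 ≡ 343^2 = 117649 ≡ 655 (mod 1147)
8^128 ≡ 655^2 = 429025 ≡ 47 (mod 1147)
8^256 ≡ 47^2 = 2209 ≡ 1062 (mod 1147)
8^512 ≡ 1062^2 = 1127844 ≡ 343 (mod 1147)
8^1024 ≡ 343^2 = 117649 ≡ 655 (mod 1147)
1146 = 1024 + 64 + 32 + 16 + 8 + 2 in binary powers of 2.
So 8^1146 ≡ 655 · 655 · 343 · 1062 · 47 · 64 ≡ 628 (mod 1147).
Since 628 ≠ 1, base 8 is a Fermat witness: 1147 is composite.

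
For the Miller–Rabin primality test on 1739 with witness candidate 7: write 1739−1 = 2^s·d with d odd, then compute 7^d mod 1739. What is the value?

1739 − 1 = 1738 = 2^1 · 869, so d = 869.
7^1 ≡ 7 (mod 1739)
7^2 ≡ 7^2 = 49 ≡ 49 (mod 1739)
7^4 ≡ 49^2 = 2401 ≡ 662 (mod 1739)
7^8 ≡ 662^2 = 438244 ≡ 16 (mod 1739)
7^16 ≡ 16^2 = 256 ≡ 256 (mod 1739)
7^32 ≡ 256^2 = 65536 ≡ 1193 (mod 1739)
7^64 ≡ 1193^2 = 1423249 ≡ 747 (mod 1739)
7^128 ≡ 747^2 = 558009 ≡ 1529 (mod 1739)
7^256 ≡ 1529^2 = 2337841 ≡ 625 (mod 1739)
7^512 ≡ 625^2 = 390625 ≡ 1089 (mod 1739)
869 = 512 + 256 + 64 + 32 + 4 + 1 in binary powers of 2.
So 7^869 ≡ 1089 · 625 · 747 · 1193 · 662 · 7 ≡ 1452 (mod 1739).
Squaring chain: 1452; never reaches −1, so base 7 is a Miller–Rabin witness that 1739 is composite.

1452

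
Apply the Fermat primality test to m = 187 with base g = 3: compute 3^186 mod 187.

25

3^1 ≡ 3 (mod 187)
3^2 ≡ 3^2 = 9 ≡ 9 (mod 187)
3^4 ≡ 9^2 = 81 ≡ 81 (mod 187)
3^8 ≡ 81^2 = 6561 ≡ 16 (mod 187)
3^16 ≡ 16^2 = 256 ≡ 69 (mod 187)
3^32 ≡ 69^2 = 4761 ≡ 86 (mod 187)
3^64 ≡ 86^2 = 7396 ≡ 103 (mod 187)
3^128 ≡ 103^2 = 10609 ≡ 137 (mod 187)
186 = 128 + 32 + 16 + 8 + 2 in binary powers of 2.
So 3^186 ≡ 137 · 86 · 69 · 16 · 9 ≡ 25 (mod 187).
Since 25 ≠ 1, base 3 is a Fermat witness: 187 is composite.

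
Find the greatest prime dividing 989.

43

989 = 23 · 43
43 is prime.
So 989 = 23 · 43; the largest prime factor is 43.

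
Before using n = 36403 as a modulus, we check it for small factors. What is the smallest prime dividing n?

36403 is odd.
Digit sum 16, not divisible by 3.
Ends in 3: not divisible by 5.
7: 36403 = 7·5200 + 3
11: 36403 = 11·3309 + 4
13: 36403 = 13·2800 + 3
17: 36403 = 17·2141 + 6
19: 36403 = 19·1915 + 18
23: 36403 = 23·1582 + 17
29: 36403 = 29·1255 + 8
31: 36403 = 31·1174 + 9
37: 36403 = 37·983 + 32
41: 36403 = 41·887 + 36
43: 36403 = 43·846 + 25
47: 36403 = 47·774 + 25
53: 36403 = 53·686 + 45
59: 36403 = 59·617

59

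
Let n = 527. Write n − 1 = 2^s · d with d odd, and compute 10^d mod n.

107

527 − 1 = 526 = 2^1 · 263, so d = 263.
10^1 ≡ 10 (mod 527)
10^2 ≡ 10^2 = 100 ≡ 100 (mod 527)
10^4 ≡ 100^2 = 10000 ≡ 514 (mod 527)
10^8 ≡ 514^2 = 264196 ≡ 169 (mod 527)
10^16 ≡ 169^2 = 28561 ≡ 103 (mod 527)
10^32 ≡ 103^2 = 10609 ≡ 69 (mod 527)
10^64 ≡ 69^2 = 4761 ≡ 18 (mod 527)
10^128 ≡ 18^2 = 324 ≡ 324 (mod 527)
10^256 ≡ 324^2 = 104976 ≡ 103 (mod 527)
263 = 256 + 4 + 2 + 1 in binary powers of 2.
So 10^263 ≡ 103 · 514 · 100 · 10 ≡ 107 (mod 527).
Squaring chain: 107; never reaches −1, so base 10 is a Miller–Rabin witness that 527 is composite.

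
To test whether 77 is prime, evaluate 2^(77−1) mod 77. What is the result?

2^1 ≡ 2 (mod 77)
2^2 ≡ 2^2 = 4 ≡ 4 (mod 77)
2^4 ≡ 4^2 = 16 ≡ 16 (mod 77)
2^8 ≡ 16^2 = 256 ≡ 25 (mod 77)
2^16 ≡ 25^2 = 625 ≡ 9 (mod 77)
2^32 ≡ 9^2 = 81 ≡ 4 (mod 77)
2^64 ≡ 4^2 = 16 ≡ 16 (mod 77)
76 = 64 + 8 + 4 in binary powers of 2.
So 2^76 ≡ 16 · 25 · 16 ≡ 9 (mod 77).
Since 9 ≠ 1, base 2 is a Fermat witness: 77 is composite.

9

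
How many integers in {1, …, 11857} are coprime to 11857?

11620

Factor: 11857 = 71 · 167.
φ(11857) = (71−1) · (167−1) = 70 · 166 = 11620.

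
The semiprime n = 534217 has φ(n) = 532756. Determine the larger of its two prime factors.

φ(n) = (p−1)(q−1) = n − (p+q) + 1, so p + q = 534217 − 532756 + 1 = 1462.
p and q are the roots of t² − 1462t + 534217 = 0.
Discriminant: 1462² − 4·534217 = 2137444 − 2136868 = 576; √576 = 24.
q = (1462 − 24)/2 = 719, p = (1462 + 24)/2 = 743.
Check: 719 · 743 = 534217.

743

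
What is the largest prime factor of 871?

871 = 13 · 67
67 is prime.
So 871 = 13 · 67; the largest prime factor is 67.

67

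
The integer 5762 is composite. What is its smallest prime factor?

2

5762 is even: 2 divides it.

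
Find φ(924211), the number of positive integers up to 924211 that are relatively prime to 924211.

Factor: 924211 = 61 · 109 · 139.
φ(924211) = (61−1) · (109−1) · (139−1) = 60 · 108 · 138 = 894240.

894240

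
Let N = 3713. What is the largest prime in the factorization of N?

79

3713 = 47 · 79
79 is prime.
So 3713 = 47 · 79; the largest prime factor is 79.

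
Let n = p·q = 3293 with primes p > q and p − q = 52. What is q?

37

Since p = q + 52, we have 3293 = q(q + 52), so q² + 52q − 3293 = 0.
Discriminant: 52² + 4·3293 = 2704 + 13172 = 15876; √15876 = 126.
q = (−52 + 126)/2 = 37, and p = q + 52 = 89.
Check: 37 · 89 = 3293.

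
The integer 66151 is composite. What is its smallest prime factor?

83

66151 is odd.
Digit sum 19, not divisible by 3.
Ends in 1: not divisible by 5.
7: 66151 = 7·9450 + 1
11: 66151 = 11·6013 + 8
13: 66151 = 13·5088 + 7
17: 66151 = 17·3891 + 4
19: 66151 = 19·3481 + 12
23: 66151 = 23·2876 + 3
29: 66151 = 29·2281 + 2
31: 66151 = 31·2133 + 28
37: 66151 = 37·1787 + 32
41: 66151 = 41·1613 + 18
43: 66151 = 43·1538 + 17
47: 66151 = 47·1407 + 22
53: 66151 = 53·1248 + 7
59: 66151 = 59·1121 + 12
61: 66151 = 61·1084 + 27
67: 66151 = 67·987 + 22
71: 66151 = 71·931 + 50
73: 66151 = 73·906 + 13
79: 66151 = 79·837 + 28
83: 66151 = 83·797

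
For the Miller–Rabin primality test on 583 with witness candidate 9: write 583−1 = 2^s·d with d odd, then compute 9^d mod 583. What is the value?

583 − 1 = 582 = 2^1 · 291, so d = 291.
9^1 ≡ 9 (mod 583)
9^2 ≡ 9^2 = 81 ≡ 81 (mod 583)
9^4 ≡ 81^2 = 6561 ≡ 148 (mod 583)
9^8 ≡ 148^2 = 21904 ≡ 333 (mod 583)
9^16 ≡ 333^2 = 110889 ≡ 119 (mod 583)
9^32 ≡ 119^2 = 14161 ≡ 169 (mod 583)
9^64 ≡ 169^2 = 28561 ≡ 577 (mod 583)
9^128 ≡ 577^2 = 332929 ≡ 36 (mod 583)
9^256 ≡ 36^2 = 1296 ≡ 130 (mod 583)
291 = 256 + 32 + 2 + 1 in binary powers of 2.
So 9^291 ≡ 130 · 169 · 81 · 9 ≡ 537 (mod 583).
Squaring chain: 537; never reaches −1, so base 9 is a Miller–Rabin witness that 583 is composite.

537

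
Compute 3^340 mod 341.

3^1 ≡ 3 (mod 341)
3^2 ≡ 3^2 = 9 ≡ 9 (mod 341)
3^4 ≡ 9^2 = 81 ≡ 81 (mod 341)
3^8 ≡ 81^2 = 6561 ≡ 82 (mod 341)
3^16 ≡ 82^2 = 6724 ≡ 245 (mod 341)
3^32 ≡ 245^2 = 60025 ≡ 9 (mod 341)
3^64 ≡ 9^2 = 81 ≡ 81 (mod 341)
3^128 ≡ 81^2 = 6561 ≡ 82 (mod 341)
3^256 ≡ 82^2 = 6724 ≡ 245 (mod 341)
340 = 256 + 64 + 16 + 4 in binary powers of 2.
So 3^340 ≡ 245 · 81 · 245 · 81 ≡ 56 (mod 341).
Since 56 ≠ 1, base 3 is a Fermat witness: 341 is composite.

56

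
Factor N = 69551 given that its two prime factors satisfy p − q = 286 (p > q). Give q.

157

Since p = q + 286, we have 69551 = q(q + 286), so q² + 286q − 69551 = 0.
Discriminant: 286² + 4·69551 = 81796 + 278204 = 360000; √360000 = 600.
q = (−286 + 600)/2 = 157, and p = q + 286 = 443.
Check: 157 · 443 = 69551.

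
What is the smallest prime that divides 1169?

1169 is odd.
Digit sum 17, not divisible by 3.
Ends in 9: not divisible by 5.
7: 1169 = 7·167

7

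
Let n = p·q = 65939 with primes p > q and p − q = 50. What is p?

283

Since p = q + 50, we have 65939 = q(q + 50), so q² + 50q − 65939 = 0.
Discriminant: 50² + 4·65939 = 2500 + 263756 = 266256; √266256 = 516.
q = (−50 + 516)/2 = 233, and p = q + 50 = 283.
Check: 233 · 283 = 65939.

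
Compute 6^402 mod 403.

311

6^1 ≡ 6 (mod 403)
6^2 ≡ 6^2 = 36 ≡ 36 (mod 403)
6^4 ≡ 36^2 = 1296 ≡ 87 (mod 403)
6^8 ≡ 87^2 = 7569 ≡ 315 (mod 403)
6^16 ≡ 315^2 = 99225 ≡ 87 (mod 403)
6^32 ≡ 87^2 = 7569 ≡ 315 (mod 403)
6^64 ≡ 315^2 = 99225 ≡ 87 (mod 403)
6^128 ≡ 87^2 = 7569 ≡ 315 (mod 403)
6^256 ≡ 315^2 = 99225 ≡ 87 (mod 403)
402 = 256 + 128 + 16 + 2 in binary powers of 2.
So 6^402 ≡ 87 · 315 · 87 · 36 ≡ 311 (mod 403).
Since 311 ≠ 1, base 6 is a Fermat witness: 403 is composite.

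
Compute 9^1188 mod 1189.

9^1 ≡ 9 (mod 1189)
9^2 ≡ 9^2 = 81 ≡ 81 (mod 1189)
9^4 ≡ 81^2 = 6561 ≡ 616 (mod 1189)
9^8 ≡ 616^2 = 379456 ≡ 165 (mod 1189)
9^16 ≡ 165^2 = 27225 ≡ 1067 (mod 1189)
9^32 ≡ 1067^2 = 1138489 ≡ 616 (mod 1189)
9^64 ≡ 616^2 = 379456 ≡ 165 (mod 1189)
9^128 ≡ 165^2 = 27225 ≡ 1067 (mod 1189)
9^256 ≡ 1067^2 = 1138489 ≡ 616 (mod 1189)
9^512 ≡ 616^2 = 379456 ≡ 165 (mod 1189)
9^1024 ≡ 165^2 = 27225 ≡ 1067 (mod 1189)
1188 = 1024 + 128 + 32 + 4 in binary powers of 2.
So 9^1188 ≡ 1067 · 1067 · 616 · 616 ≡ 575 (mod 1189).
Since 575 ≠ 1, base 9 is a Fermat witness: 1189 is composite.

575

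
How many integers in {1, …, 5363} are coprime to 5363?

Factor: 5363 = 31 · 173.
φ(5363) = (31−1) · (173−1) = 30 · 172 = 5160.

5160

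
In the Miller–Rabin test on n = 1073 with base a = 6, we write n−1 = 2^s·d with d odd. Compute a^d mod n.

734

1073 − 1 = 1072 = 2^4 · 67, so d = 67.
6^1 ≡ 6 (mod 1073)
6^2 ≡ 6^2 = 36 ≡ 36 (mod 1073)
6^4 ≡ 36^2 = 1296 ≡ 223 (mod 1073)
6^8 ≡ 223^2 = 49729 ≡ 371 (mod 1073)
6^16 ≡ 371^2 = 137641 ≡ 297 (mod 1073)
6^32 ≡ 297^2 = 88209 ≡ 223 (mod 1073)
6^64 ≡ 223^2 = 49729 ≡ 371 (mod 1073)
67 = 64 + 2 + 1 in binary powers of 2.
So 6^67 ≡ 371 · 36 · 6 ≡ 734 (mod 1073).
Squaring chain: 734 → 110 → 297 → 223; never reaches −1, so base 6 is a Miller–Rabin witness that 1073 is composite.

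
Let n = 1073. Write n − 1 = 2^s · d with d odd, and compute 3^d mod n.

363

1073 − 1 = 1072 = 2^4 · 67, so d = 67.
3^1 ≡ 3 (mod 1073)
3^2 ≡ 3^2 = 9 ≡ 9 (mod 1073)
3^4 ≡ 9^2 = 81 ≡ 81 (mod 1073)
3^8 ≡ 81^2 = 6561 ≡ 123 (mod 1073)
3^16 ≡ 123^2 = 15129 ≡ 107 (mod 1073)
3^32 ≡ 107^2 = 11449 ≡ 719 (mod 1073)
3^64 ≡ 719^2 = 516961 ≡ 848 (mod 1073)
67 = 64 + 2 + 1 in binary powers of 2.
So 3^67 ≡ 848 · 9 · 3 ≡ 363 (mod 1073).
Squaring chain: 363 → 863 → 107 → 719; never reaches −1, so base 3 is a Miller–Rabin witness that 1073 is composite.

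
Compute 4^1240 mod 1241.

4^1 ≡ 4 (mod 1241)
4^2 ≡ 4^2 = 16 ≡ 16 (mod 1241)
4^4 ≡ 16^2 = 256 ≡ 256 (mod 1241)
4^8 ≡ 256^2 = 65536 ≡ 1004 (mod 1241)
4^16 ≡ 1004^2 = 1008016 ≡ 324 (mod 1241)
4^32 ≡ 324^2 = 104976 ≡ 732 (mod 1241)
4^64 ≡ 732^2 = 535824 ≡ 953 (mod 1241)
4^128 ≡ 953^2 = 908209 ≡ 1038 (mod 1241)
4^256 ≡ 1038^2 = 1077444 ≡ 256 (mod 1241)
4^512 ≡ 256^2 = 65536 ≡ 1004 (mod 1241)
4^1024 ≡ 1004^2 = 1008016 ≡ 324 (mod 1241)
1240 = 1024 + 128 + 64 + 16 + 8 in binary powers of 2.
So 4^1240 ≡ 324 · 1038 · 953 · 324 · 1004 ≡ 324 (mod 1241).
Since 324 ≠ 1, base 4 is a Fermat witness: 1241 is composite.

324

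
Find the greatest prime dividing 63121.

79

63121 = 17 · 3713
3713 = 47 · 79
79 is prime.
So 63121 = 17 · 47 · 79; the largest prime factor is 79.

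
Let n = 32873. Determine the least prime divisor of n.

32873 is odd.
Digit sum 23, not divisible by 3.
Ends in 3: not divisible by 5.
7: 32873 = 7·4696 + 1
11: 32873 = 11·2988 + 5
13: 32873 = 13·2528 + 9
17: 32873 = 17·1933 + 12
19: 32873 = 19·1730 + 3
23: 32873 = 23·1429 + 6
29: 32873 = 29·1133 + 16
31: 32873 = 31·1060 + 13
37: 32873 = 37·888 + 17
41: 32873 = 41·801 + 32
43: 32873 = 43·764 + 21
47: 32873 = 47·699 + 20
53: 32873 = 53·620 + 13
59: 32873 = 59·557 + 10
61: 32873 = 61·538 + 55
67: 32873 = 67·490 + 43
71: 32873 = 71·463

71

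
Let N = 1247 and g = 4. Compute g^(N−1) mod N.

1

4^1 ≡ 4 (mod 1247)
4^2 ≡ 4^2 = 16 ≡ 16 (mod 1247)
4^4 ≡ 16^2 = 256 ≡ 256 (mod 1247)
4^8 ≡ 256^2 = 65536 ≡ 692 (mod 1247)
4^16 ≡ 692^2 = 478864 ≡ 16 (mod 1247)
4^32 ≡ 16^2 = 256 ≡ 256 (mod 1247)
4^64 ≡ 256^2 = 65536 ≡ 692 (mod 1247)
4^128 ≡ 692^2 = 478864 ≡ 16 (mod 1247)
4^256 ≡ 16^2 = 256 ≡ 256 (mod 1247)
4^512 ≡ 256^2 = 65536 ≡ 692 (mod 1247)
4^1024 ≡ 692^2 = 478864 ≡ 16 (mod 1247)
1246 = 1024 + 128 + 64 + 16 + 8 + 4 + 2 in binary powers of 2.
So 4^1246 ≡ 16 · 16 · 692 · 16 · 692 · 256 · 16 ≡ 1 (mod 1247).
Since the result is 1, base 4 gives no evidence that 1247 is composite.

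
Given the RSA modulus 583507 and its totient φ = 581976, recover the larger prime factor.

φ(n) = (p−1)(q−1) = n − (p+q) + 1, so p + q = 583507 − 581976 + 1 = 1532.
p and q are the roots of t² − 1532t + 583507 = 0.
Discriminant: 1532² − 4·583507 = 2347024 − 2334028 = 12996; √12996 = 114.
q = (1532 − 114)/2 = 709, p = (1532 + 114)/2 = 823.
Check: 709 · 823 = 583507.

823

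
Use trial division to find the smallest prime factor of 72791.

72791 is odd.
Digit sum 26, not divisible by 3.
Ends in 1: not divisible by 5.
7: 72791 = 7·10398 + 5
11: 72791 = 11·6617 + 4
13: 72791 = 13·5599 + 4
17: 72791 = 17·4281 + 14
19: 72791 = 19·3831 + 2
23: 72791 = 23·3164 + 19
29: 72791 = 29·2510 + 1
31: 72791 = 31·2348 + 3
37: 72791 = 37·1967 + 12
41: 72791 = 41·1775 + 16
43: 72791 = 43·1692 + 35
47: 72791 = 47·1548 + 35
53: 72791 = 53·1373 + 22
59: 72791 = 59·1233 + 44
61: 72791 = 61·1193 + 18
67: 72791 = 67·1086 + 29
71: 72791 = 71·1025 + 16
73: 72791 = 73·997 + 10
79: 72791 = 79·921 + 32
83: 72791 = 83·877

83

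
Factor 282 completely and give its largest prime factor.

282 = 2 · 141
141 = 3 · 47
47 is prime.
So 282 = 2 · 3 · 47; the largest prime factor is 47.

47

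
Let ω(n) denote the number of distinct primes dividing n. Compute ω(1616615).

6

1616615 = 5 · 323323
323323 = 7 · 46189
46189 = 11 · 4199
4199 = 13 · 323
323 = 17 · 19
1616615 = 5 · 7 · 11 · 13 · 17 · 19, which has 6 distinct prime factors.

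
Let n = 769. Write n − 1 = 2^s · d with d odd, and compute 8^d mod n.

769 − 1 = 768 = 2^8 · 3, so d = 3.
8^1 ≡ 8 (mod 769)
8^2 ≡ 8^2 = 64 ≡ 64 (mod 769)
3 = 2 + 1 in binary powers of 2.
So 8^3 ≡ 64 · 8 ≡ 512 (mod 769).
Squaring chain: 512 → 684 → 304 → 136 → 40 → 62 → 768 → 1; reaches −1, so base 8 does not prove 769 composite.

512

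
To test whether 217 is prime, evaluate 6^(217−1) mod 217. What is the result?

1

6^1 ≡ 6 (mod 217)
6^2 ≡ 6^2 = 36 ≡ 36 (mod 217)
6^4 ≡ 36^2 = 1296 ≡ 211 (mod 217)
6^8 ≡ 211^2 = 44521 ≡ 36 (mod 217)
6^16 ≡ 36^2 = 1296 ≡ 211 (mod 217)
6^32 ≡ 211^2 = 44521 ≡ 36 (mod 217)
6^64 ≡ 36^2 = 1296 ≡ 211 (mod 217)
6^128 ≡ 211^2 = 44521 ≡ 36 (mod 217)
216 = 128 + 64 + 16 + 8 in binary powers of 2.
So 6^216 ≡ 36 · 211 · 211 · 36 ≡ 1 (mod 217).
Since the result is 1, base 6 gives no evidence that 217 is composite.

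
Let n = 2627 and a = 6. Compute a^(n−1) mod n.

6^1 ≡ 6 (mod 2627)
6^2 ≡ 6^2 = 36 ≡ 36 (mod 2627)
6^4 ≡ 36^2 = 1296 ≡ 1296 (mod 2627)
6^8 ≡ 1296^2 = 1679616 ≡ 963 (mod 2627)
6^16 ≡ 963^2 = 927369 ≡ 38 (mod 2627)
6^32 ≡ 38^2 = 1444 ≡ 1444 (mod 2627)
6^64 ≡ 1444^2 = 2085136 ≡ 1925 (mod 2627)
6^128 ≡ 1925^2 = 3705625 ≡ 1555 (mod 2627)
6^256 ≡ 1555^2 = 2418025 ≡ 1185 (mod 2627)
6^512 ≡ 1185^2 = 1404225 ≡ 1407 (mod 2627)
6^1024 ≡ 1407^2 = 1979649 ≡ 1518 (mod 2627)
6^2048 ≡ 1518^2 = 2304324 ≡ 445 (mod 2627)
2626 = 2048 + 512 + 64 + 2 in binary powers of 2.
So 6^2626 ≡ 445 · 1407 · 1925 · 36 ≡ 1923 (mod 2627).
Since 1923 ≠ 1, base 6 is a Fermat witness: 2627 is composite.

1923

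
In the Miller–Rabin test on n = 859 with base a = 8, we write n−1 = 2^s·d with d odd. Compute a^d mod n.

858

859 − 1 = 858 = 2^1 · 429, so d = 429.
8^1 ≡ 8 (mod 859)
8^2 ≡ 8^2 = 64 ≡ 64 (mod 859)
8^4 ≡ 64^2 = 4096 ≡ 660 (mod 859)
8^8 ≡ 660^2 = 435600 ≡ 87 (mod 859)
8^16 ≡ 87^2 = 7569 ≡ 697 (mod 859)
8^32 ≡ 697^2 = 485809 ≡ 474 (mod 859)
8^64 ≡ 474^2 = 224676 ≡ 477 (mod 859)
8^128 ≡ 477^2 = 227529 ≡ 753 (mod 859)
8^256 ≡ 753^2 = 567009 ≡ 69 (mod 859)
429 = 256 + 128 + 32 + 8 + 4 + 1 in binary powers of 2.
So 8^429 ≡ 69 · 753 · 474 · 87 · 660 · 8 ≡ 858 (mod 859).
Since 8^d ≡ 858 (mod 859), base 8 does not prove 859 composite.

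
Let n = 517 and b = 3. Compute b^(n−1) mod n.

487

3^1 ≡ 3 (mod 517)
3^2 ≡ 3^2 = 9 ≡ 9 (mod 517)
3^4 ≡ 9^2 = 81 ≡ 81 (mod 517)
3^8 ≡ 81^2 = 6561 ≡ 357 (mod 517)
3^16 ≡ 357^2 = 127449 ≡ 267 (mod 517)
3^32 ≡ 267^2 = 71289 ≡ 460 (mod 517)
3^64 ≡ 460^2 = 211600 ≡ 147 (mod 517)
3^128 ≡ 147^2 = 21609 ≡ 412 (mod 517)
3^256 ≡ 412^2 = 169744 ≡ 168 (mod 517)
3^512 ≡ 168^2 = 28224 ≡ 306 (mod 517)
516 = 512 + 4 in binary powers of 2.
So 3^516 ≡ 306 · 81 ≡ 487 (mod 517).
Since 487 ≠ 1, base 3 is a Fermat witness: 517 is composite.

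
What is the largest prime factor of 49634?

49634 = 2 · 24817
24817 = 13 · 1909
1909 = 23 · 83
83 is prime.
So 49634 = 2 · 13 · 23 · 83; the largest prime factor is 83.

83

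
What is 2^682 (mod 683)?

1

2^1 ≡ 2 (mod 683)
2^2 ≡ 2^2 = 4 ≡ 4 (mod 683)
2^4 ≡ 4^2 = 16 ≡ 16 (mod 683)
2^8 ≡ 16^2 = 256 ≡ 256 (mod 683)
2^16 ≡ 256^2 = 65536 ≡ 651 (mod 683)
2^32 ≡ 651^2 = 423801 ≡ 341 (mod 683)
2^64 ≡ 341^2 = 116281 ≡ 171 (mod 683)
2^128 ≡ 171^2 = 29241 ≡ 555 (mod 683)
2^256 ≡ 555^2 = 308025 ≡ 675 (mod 683)
2^512 ≡ 675^2 = 455625 ≡ 64 (mod 683)
682 = 512 + 128 + 32 + 8 + 2 in binary powers of 2.
So 2^682 ≡ 64 · 555 · 341 · 256 · 4 ≡ 1 (mod 683).
Since the result is 1, base 2 gives no evidence that 683 is composite.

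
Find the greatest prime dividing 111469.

83

111469 = 17 · 6557
6557 = 79 · 83
83 is prime.
So 111469 = 17 · 79 · 83; the largest prime factor is 83.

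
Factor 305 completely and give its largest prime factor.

61

305 = 5 · 61
61 is prime.
So 305 = 5 · 61; the largest prime factor is 61.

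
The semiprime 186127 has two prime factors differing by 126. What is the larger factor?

Since p = q + 126, we have 186127 = q(q + 126), so q² + 126q − 186127 = 0.
Discriminant: 126² + 4·186127 = 15876 + 744508 = 760384; √760384 = 872.
q = (−126 + 872)/2 = 373, and p = q + 126 = 499.
Check: 373 · 499 = 186127.

499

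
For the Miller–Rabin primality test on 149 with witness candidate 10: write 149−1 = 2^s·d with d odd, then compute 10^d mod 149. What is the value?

105

149 − 1 = 148 = 2^2 · 37, so d = 37.
10^1 ≡ 10 (mod 149)
10^2 ≡ 10^2 = 100 ≡ 100 (mod 149)
10^4 ≡ 100^2 = 10000 ≡ 17 (mod 149)
10^8 ≡ 17^2 = 289 ≡ 140 (mod 149)
10^16 ≡ 140^2 = 19600 ≡ 81 (mod 149)
10^32 ≡ 81^2 = 6561 ≡ 5 (mod 149)
37 = 32 + 4 + 1 in binary powers of 2.
So 10^37 ≡ 5 · 17 · 10 ≡ 105 (mod 149).
Squaring chain: 105 → 148; reaches −1, so base 10 does not prove 149 composite.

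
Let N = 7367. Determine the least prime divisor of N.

7367 is odd.
Digit sum 23, not divisible by 3.
Ends in 7: not divisible by 5.
7: 7367 = 7·1052 + 3
11: 7367 = 11·669 + 8
13: 7367 = 13·566 + 9
17: 7367 = 17·433 + 6
19: 7367 = 19·387 + 14
23: 7367 = 23·320 + 7
29: 7367 = 29·254 + 1
31: 7367 = 31·237 + 20
37: 7367 = 37·199 + 4
41: 7367 = 41·179 + 28
43: 7367 = 43·171 + 14
47: 7367 = 47·156 + 35
53: 7367 = 53·139

53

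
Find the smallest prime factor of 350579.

350579 is odd.
Digit sum 29, not divisible by 3.
Ends in 9: not divisible by 5.
7: 350579 = 7·50082 + 5
11: 350579 = 11·31870 + 9
13: 350579 = 13·26967 + 8
17: 350579 = 17·20622 + 5
19: 350579 = 19·18451 + 10
23: 350579 = 23·15242 + 13
29: 350579 = 29·12088 + 27
31: 350579 = 31·11309

31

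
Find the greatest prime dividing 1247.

1247 = 29 · 43
43 is prime.
So 1247 = 29 · 43; the largest prime factor is 43.

43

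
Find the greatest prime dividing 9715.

67

9715 = 5 · 1943
1943 = 29 · 67
67 is prime.
So 9715 = 5 · 29 · 67; the largest prime factor is 67.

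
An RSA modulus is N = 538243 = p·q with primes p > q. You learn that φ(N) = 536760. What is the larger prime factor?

853

φ(n) = (p−1)(q−1) = n − (p+q) + 1, so p + q = 538243 − 536760 + 1 = 1484.
p and q are the roots of t² − 1484t + 538243 = 0.
Discriminant: 1484² − 4·538243 = 2202256 − 2152972 = 49284; √49284 = 222.
q = (1484 − 222)/2 = 631, p = (1484 + 222)/2 = 853.
Check: 631 · 853 = 538243.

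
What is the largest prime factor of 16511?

79

16511 = 11 · 1501
1501 = 19 · 79
79 is prime.
So 16511 = 11 · 19 · 79; the largest prime factor is 79.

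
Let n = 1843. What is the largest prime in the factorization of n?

97

1843 = 19 · 97
97 is prime.
So 1843 = 19 · 97; the largest prime factor is 97.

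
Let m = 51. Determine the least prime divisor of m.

51 is odd.
Digit sum 6, divisible by 3.

3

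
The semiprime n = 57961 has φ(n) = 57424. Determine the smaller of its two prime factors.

φ(n) = (p−1)(q−1) = n − (p+q) + 1, so p + q = 57961 − 57424 + 1 = 538.
p and q are the roots of t² − 538t + 57961 = 0.
Discriminant: 538² − 4·57961 = 289444 − 231844 = 57600; √57600 = 240.
q = (538 − 240)/2 = 149, p = (538 + 240)/2 = 389.
Check: 149 · 389 = 57961.

149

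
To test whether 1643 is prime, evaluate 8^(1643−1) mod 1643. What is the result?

250

8^1 ≡ 8 (mod 1643)
8^2 ≡ 8^2 = 64 ≡ 64 (mod 1643)
8^4 ≡ 64^2 = 4096 ≡ 810 (mod 1643)
8^8 ≡ 810^2 = 656100 ≡ 543 (mod 1643)
8^16 ≡ 543^2 = 294849 ≡ 752 (mod 1643)
8^32 ≡ 752^2 = 565504 ≡ 312 (mod 1643)
8^64 ≡ 312^2 = 97344 ≡ 407 (mod 1643)
8^128 ≡ 407^2 = 165649 ≡ 1349 (mod 1643)
8^256 ≡ 1349^2 = 1819801 ≡ 1000 (mod 1643)
8^512 ≡ 1000^2 = 1000000 ≡ 1056 (mod 1643)
8^1024 ≡ 1056^2 = 1115136 ≡ 1182 (mod 1643)
1642 = 1024 + 512 + 64 + 32 + 8 + 2 in binary powers of 2.
So 8^1642 ≡ 1182 · 1056 · 407 · 312 · 543 · 64 ≡ 250 (mod 1643).
Since 250 ≠ 1, base 8 is a Fermat witness: 1643 is composite.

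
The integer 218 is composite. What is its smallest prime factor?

218 is even: 2 divides it.

2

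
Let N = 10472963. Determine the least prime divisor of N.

47

10472963 is odd.
Digit sum 32, not divisible by 3.
Ends in 3: not divisible by 5.
7: 10472963 = 7·1496137 + 4
11: 10472963 = 11·952087 + 6
13: 10472963 = 13·805612 + 7
17: 10472963 = 17·616056 + 11
19: 10472963 = 19·551208 + 11
23: 10472963 = 23·455346 + 5
29: 10472963 = 29·361136 + 19
31: 10472963 = 31·337837 + 16
37: 10472963 = 37·283053 + 2
41: 10472963 = 41·255438 + 5
43: 10472963 = 43·243557 + 12
47: 10472963 = 47·222829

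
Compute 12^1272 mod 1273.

210

12^1 ≡ 12 (mod 1273)
12^2 ≡ 12^2 = 144 ≡ 144 (mod 1273)
12^4 ≡ 144^2 = 20736 ≡ 368 (mod 1273)
12^8 ≡ 368^2 = 135424 ≡ 486 (mod 1273)
12^16 ≡ 486^2 = 236196 ≡ 691 (mod 1273)
12^32 ≡ 691^2 = 477481 ≡ 106 (mod 1273)
12^64 ≡ 106^2 = 11236 ≡ 1052 (mod 1273)
12^128 ≡ 1052^2 = 1106704 ≡ 467 (mod 1273)
12^256 ≡ 467^2 = 218089 ≡ 406 (mod 1273)
12^512 ≡ 406^2 = 164836 ≡ 619 (mod 1273)
12^1024 ≡ 619^2 = 383161 ≡ 1261 (mod 1273)
1272 = 1024 + 128 + 64 + 32 + 16 + 8 in binary powers of 2.
So 12^1272 ≡ 1261 · 467 · 1052 · 106 · 691 · 486 ≡ 210 (mod 1273).
Since 210 ≠ 1, base 12 is a Fermat witness: 1273 is composite.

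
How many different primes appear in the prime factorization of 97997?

97997 = 43^2 · 53
97997 = 43^2 · 53, which has 2 distinct prime factors.

2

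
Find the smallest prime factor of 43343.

43343 is odd.
Digit sum 17, not divisible by 3.
Ends in 3: not divisible by 5.
7: 43343 = 7·6191 + 6
11: 43343 = 11·3940 + 3
13: 43343 = 13·3334 + 1
17: 43343 = 17·2549 + 10
19: 43343 = 19·2281 + 4
23: 43343 = 23·1884 + 11
29: 43343 = 29·1494 + 17
31: 43343 = 31·1398 + 5
37: 43343 = 37·1171 + 16
41: 43343 = 41·1057 + 6
43: 43343 = 43·1007 + 42
47: 43343 = 47·922 + 9
53: 43343 = 53·817 + 42
59: 43343 = 59·734 + 37
61: 43343 = 61·710 + 33
67: 43343 = 67·646 + 61
71: 43343 = 71·610 + 33
73: 43343 = 73·593 + 54
79: 43343 = 79·548 + 51
83: 43343 = 83·522 + 17
89: 43343 = 89·487

89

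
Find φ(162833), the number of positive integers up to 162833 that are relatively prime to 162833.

145600

Factor: 162833 = 11 · 113 · 131.
φ(162833) = (11−1) · (113−1) · (131−1) = 10 · 112 · 130 = 145600.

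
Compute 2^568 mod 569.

1

2^1 ≡ 2 (mod 569)
2^2 ≡ 2^2 = 4 ≡ 4 (mod 569)
2^4 ≡ 4^2 = 16 ≡ 16 (mod 569)
2^8 ≡ 16^2 = 256 ≡ 256 (mod 569)
2^16 ≡ 256^2 = 65536 ≡ 101 (mod 569)
2^32 ≡ 101^2 = 10201 ≡ 528 (mod 569)
2^64 ≡ 528^2 = 278784 ≡ 543 (mod 569)
2^128 ≡ 543^2 = 294849 ≡ 107 (mod 569)
2^256 ≡ 107^2 = 11449 ≡ 69 (mod 569)
2^512 ≡ 69^2 = 4761 ≡ 209 (mod 569)
568 = 512 + 32 + 16 + 8 in binary powers of 2.
So 2^568 ≡ 209 · 528 · 101 · 256 ≡ 1 (mod 569).
Since the result is 1, base 2 gives no evidence that 569 is composite.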